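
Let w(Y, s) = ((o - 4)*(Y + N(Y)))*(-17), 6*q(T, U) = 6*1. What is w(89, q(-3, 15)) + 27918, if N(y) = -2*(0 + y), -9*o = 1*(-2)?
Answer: 199820/9 ≈ 22202.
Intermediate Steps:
q(T, U) = 1 (q(T, U) = (6*1)/6 = (⅙)*6 = 1)
o = 2/9 (o = -(-2)/9 = -⅑*(-2) = 2/9 ≈ 0.22222)
N(y) = -2*y
w(Y, s) = -578*Y/9 (w(Y, s) = ((2/9 - 4)*(Y - 2*Y))*(-17) = -(-34)*Y/9*(-17) = (34*Y/9)*(-17) = -578*Y/9)
w(89, q(-3, 15)) + 27918 = -578/9*89 + 27918 = -51442/9 + 27918 = 199820/9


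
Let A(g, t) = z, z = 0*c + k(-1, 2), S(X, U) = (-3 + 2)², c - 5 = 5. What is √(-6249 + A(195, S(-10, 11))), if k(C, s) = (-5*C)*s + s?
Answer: 9*I*√77 ≈ 78.975*I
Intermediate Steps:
k(C, s) = s - 5*C*s (k(C, s) = -5*C*s + s = s - 5*C*s)
c = 10 (c = 5 + 5 = 10)
S(X, U) = 1 (S(X, U) = (-1)² = 1)
z = 12 (z = 0*10 + 2*(1 - 5*(-1)) = 0 + 2*(1 + 5) = 0 + 2*6 = 0 + 12 = 12)
A(g, t) = 12
√(-6249 + A(195, S(-10, 11))) = √(-6249 + 12) = √(-6237) = 9*I*√77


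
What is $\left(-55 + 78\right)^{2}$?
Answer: $529$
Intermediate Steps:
$\left(-55 + 78\right)^{2} = 23^{2} = 529$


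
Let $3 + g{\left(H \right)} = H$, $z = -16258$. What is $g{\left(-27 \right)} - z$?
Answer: $16228$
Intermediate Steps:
$g{\left(H \right)} = -3 + H$
$g{\left(-27 \right)} - z = \left(-3 - 27\right) - -16258 = -30 + 16258 = 16228$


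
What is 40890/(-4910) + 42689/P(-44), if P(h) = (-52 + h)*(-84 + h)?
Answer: -29285333/6033408 ≈ -4.8539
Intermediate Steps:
P(h) = (-84 + h)*(-52 + h)
40890/(-4910) + 42689/P(-44) = 40890/(-4910) + 42689/(4368 + (-44)**2 - 136*(-44)) = 40890*(-1/4910) + 42689/(4368 + 1936 + 5984) = -4089/491 + 42689/12288 = -29285333/6033408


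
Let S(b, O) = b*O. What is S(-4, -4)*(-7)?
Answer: -112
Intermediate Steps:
S(b, O) = O*b
S(-4, -4)*(-7) = -4*(-4)*(-7) = 16*(-7) = -112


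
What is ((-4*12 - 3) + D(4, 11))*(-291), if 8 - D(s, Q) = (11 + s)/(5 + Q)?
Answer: 204573/16 ≈ 12786.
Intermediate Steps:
D(s, Q) = 8 - (11 + s)/(5 + Q)
((-4*12 - 3) + D(4, 11))*(-291) = ((-4*12 - 3) + (29 - 1*4 + 8*11)/(5 + 11))*(-291) = ((-48 - 3) + (29 - 4 + 88)/16)*(-291) = (-51 + (1/16)*113)*(-291) = (-51 + 113/16)*(-291) = -703/16*(-291) = 204573/16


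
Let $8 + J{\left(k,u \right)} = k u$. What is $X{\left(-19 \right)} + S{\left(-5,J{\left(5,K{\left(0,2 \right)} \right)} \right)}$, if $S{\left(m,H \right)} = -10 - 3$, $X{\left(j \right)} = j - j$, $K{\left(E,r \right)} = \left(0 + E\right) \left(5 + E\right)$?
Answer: $-13$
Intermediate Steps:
$K{\left(E,r \right)} = E \left(5 + E\right)$
$X{\left(j \right)} = 0$
$J{\left(k,u \right)} = -8 + k u$
$S{\left(m,H \right)} = -13$
$X{\left(-19 \right)} + S{\left(-5,J{\left(5,K{\left(0,2 \right)} \right)} \right)} = 0 - 13 = -13$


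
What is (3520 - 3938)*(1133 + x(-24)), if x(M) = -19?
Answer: -465652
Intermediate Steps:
(3520 - 3938)*(1133 + x(-24)) = (3520 - 3938)*(1133 - 19) = -418*1114 = -465652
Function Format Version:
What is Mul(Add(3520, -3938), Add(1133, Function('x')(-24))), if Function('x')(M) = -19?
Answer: -465652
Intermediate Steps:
Mul(Add(3520, -3938), Add(1133, Function('x')(-24))) = Mul(Add(3520, -3938), Add(1133, -19)) = Mul(-418, 1114) = -465652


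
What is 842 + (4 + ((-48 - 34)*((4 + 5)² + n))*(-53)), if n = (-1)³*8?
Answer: 318104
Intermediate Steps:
n = -8 (n = -1*8 = -8)
842 + (4 + ((-48 - 34)*((4 + 5)² + n))*(-53)) = 842 + (4 + ((-48 - 34)*((4 + 5)² - 8))*(-53)) = 842 + (4 - 82*(9² - 8)*(-53)) = 842 + (4 - 82*(81 - 8)*(-53)) = 842 + (4 - 82*73*(-53)) = 842 + (4 - 5986*(-53)) = 842 + (4 + 317258) = 842 + 317262 = 318104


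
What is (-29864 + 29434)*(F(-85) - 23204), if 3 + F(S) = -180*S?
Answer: 3400010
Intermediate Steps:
F(S) = -3 - 180*S
(-29864 + 29434)*(F(-85) - 23204) = (-29864 + 29434)*((-3 - 180*(-85)) - 23204) = -430*((-3 + 15300) - 23204) = -430*(15297 - 23204) = -430*(-7907) = 3400010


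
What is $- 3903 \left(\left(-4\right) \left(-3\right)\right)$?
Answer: $-46836$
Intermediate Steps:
$- 3903 \left(\left(-4\right) \left(-3\right)\right) = \left(-3903\right) 12 = -46836$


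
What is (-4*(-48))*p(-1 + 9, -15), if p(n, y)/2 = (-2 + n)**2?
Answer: 13824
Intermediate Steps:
p(n, y) = 2*(-2 + n)**2
(-4*(-48))*p(-1 + 9, -15) = (-4*(-48))*(2*(-2 + (-1 + 9))**2) = 192*(2*(-2 + 8)**2) = 192*(2*6**2) = 192*(2*36) = 192*72 = 13824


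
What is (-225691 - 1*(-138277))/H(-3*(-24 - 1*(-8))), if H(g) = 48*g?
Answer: -14569/384 ≈ -37.940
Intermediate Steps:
(-225691 - 1*(-138277))/H(-3*(-24 - 1*(-8))) = (-225691 - 1*(-138277))/((48*(-3*(-24 - 1*(-8))))) = (-225691 + 138277)/((48*(-3*(-24 + 8)))) = -87414/(48*(-3*(-16))) = -87414/(48*48) = -87414/2304 = -87414*1/2304 = -14569/384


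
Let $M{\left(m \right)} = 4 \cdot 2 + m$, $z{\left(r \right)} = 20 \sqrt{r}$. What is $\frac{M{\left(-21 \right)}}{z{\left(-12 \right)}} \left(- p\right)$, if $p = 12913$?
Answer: $- \frac{167869 i \sqrt{3}}{120} \approx - 2423.0 i$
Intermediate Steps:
$M{\left(m \right)} = 8 + m$
$\frac{M{\left(-21 \right)}}{z{\left(-12 \right)}} \left(- p\right) = \frac{8 - 21}{20 \sqrt{-12}} \left(\left(-1\right) 12913\right) = - \frac{13}{20 \cdot 2 i \sqrt{3}} \left(-12913\right) = - \frac{13}{40 i \sqrt{3}} \left(-12913\right) = - 13 \left(- \frac{i \sqrt{3}}{120}\right) \left(-12913\right) = \frac{13 i \sqrt{3}}{120} \left(-12913\right) = - \frac{167869 i \sqrt{3}}{120}$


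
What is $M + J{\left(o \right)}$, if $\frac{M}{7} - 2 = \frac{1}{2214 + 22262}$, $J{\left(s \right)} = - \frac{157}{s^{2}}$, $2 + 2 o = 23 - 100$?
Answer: $\frac{2123238783}{152754716} \approx 13.9$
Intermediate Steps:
$o = - \frac{79}{2}$ ($o = -1 + \frac{23 - 100}{2} = -1 + \frac{1}{2} \left(-77\right) = -1 - \frac{77}{2} = - \frac{79}{2} \approx -39.5$)
$J{\left(s \right)} = - \frac{157}{s^{2}}$
$M = \frac{342671}{24476}$ ($M = 14 + \frac{7}{2214 + 22262} = 14 + \frac{7}{24476} = \frac{342671}{24476} \approx 14.0$)
$M + J{\left(o \right)} = \frac{342671}{24476} - \frac{157}{\frac{6241}{4}} = \frac{342671}{24476} - \frac{628}{6241} = \frac{2123238783}{152754716}$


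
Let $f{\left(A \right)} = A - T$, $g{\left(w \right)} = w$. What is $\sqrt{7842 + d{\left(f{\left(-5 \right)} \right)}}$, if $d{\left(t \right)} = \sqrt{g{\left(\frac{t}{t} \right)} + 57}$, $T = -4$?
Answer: $\sqrt{7842 + \sqrt{58}} \approx 88.598$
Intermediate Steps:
$f{\left(A \right)} = 4 + A$ ($f{\left(A \right)} = A - -4 = A + 4 = 4 + A$)
$d{\left(t \right)} = \sqrt{58}$ ($d{\left(t \right)} = \sqrt{\frac{t}{t} + 57} = \sqrt{1 + 57} = \sqrt{58}$)
$\sqrt{7842 + d{\left(f{\left(-5 \right)} \right)}} = \sqrt{7842 + \sqrt{58}}$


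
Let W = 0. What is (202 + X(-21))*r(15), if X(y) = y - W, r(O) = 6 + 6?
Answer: 2172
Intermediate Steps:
r(O) = 12
X(y) = y (X(y) = y - 1*0 = y + 0 = y)
(202 + X(-21))*r(15) = (202 - 21)*12 = 181*12 = 2172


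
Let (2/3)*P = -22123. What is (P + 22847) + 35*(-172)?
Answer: -32715/2 ≈ -16358.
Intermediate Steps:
P = -66369/2 (P = (3/2)*(-22123) = -66369/2 ≈ -33185.)
(P + 22847) + 35*(-172) = (-66369/2 + 22847) + 35*(-172) = -20675/2 - 6020 = -32715/2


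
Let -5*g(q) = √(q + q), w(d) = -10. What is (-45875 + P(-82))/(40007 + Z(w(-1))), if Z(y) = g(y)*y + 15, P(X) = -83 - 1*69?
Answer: -921046297/800880282 + 46027*I*√5/400440141 ≈ -1.15 + 0.00025702*I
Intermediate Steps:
P(X) = -152 (P(X) = -83 - 69 = -152)
g(q) = -√2*√q/5 (g(q) = -√(q + q)/5 = -√2*√q/5)
Z(y) = 15 - √2*y^(3/2)/5 (Z(y) = (-√2*√y/5)*y + 15 = -√2*y^(3/2)/5 + 15 = 15 - √2*y^(3/2)/5)
(-45875 + P(-82))/(40007 + Z(w(-1))) = (-45875 - 152)/(40007 + (15 - √2*(-10)^(3/2)/5)) = -46027/(40007 + (15 - √2*(-10*I*√10)/5)) = -46027/(40007 + (15 + 4*I*√5)) = -46027/(40022 + 4*I*√5)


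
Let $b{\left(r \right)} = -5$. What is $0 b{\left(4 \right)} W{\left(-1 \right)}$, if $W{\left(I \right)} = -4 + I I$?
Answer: $0$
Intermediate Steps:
$W{\left(I \right)} = -4 + I^{2}$
$0 b{\left(4 \right)} W{\left(-1 \right)} = 0 \left(-5\right) \left(-4 + \left(-1\right)^{2}\right) = 0 \left(-4 + 1\right) = 0 \left(-3\right) = 0$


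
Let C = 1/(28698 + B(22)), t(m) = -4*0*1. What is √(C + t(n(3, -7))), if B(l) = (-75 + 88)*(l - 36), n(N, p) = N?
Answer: √7129/14258 ≈ 0.0059218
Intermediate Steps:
t(m) = 0 (t(m) = 0*1 = 0)
B(l) = -468 + 13*l (B(l) = 13*(-36 + l) = -468 + 13*l)
C = 1/28516 (C = 1/(28698 + (-468 + 13*22)) = 1/(28698 + (-468 + 286)) = 1/(28698 - 182) = 1/28516 ≈ 3.5068e-5)
√(C + t(n(3, -7))) = √(1/28516 + 0) = √(1/28516) = √7129/14258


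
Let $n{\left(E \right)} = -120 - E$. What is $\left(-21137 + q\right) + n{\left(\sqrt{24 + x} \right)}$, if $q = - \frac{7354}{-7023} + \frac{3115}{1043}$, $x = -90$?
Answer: $- \frac{22239677758}{1046427} - i \sqrt{66} \approx -21253.0 - 8.124 i$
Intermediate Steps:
$q = \frac{4220981}{1046427}$ ($q = \left(-7354\right) \left(- \frac{1}{7023}\right) + 3115 \cdot \frac{1}{1043} = \frac{7354}{7023} + \frac{445}{149} = \frac{4220981}{1046427} \approx 4.0337$)
$\left(-21137 + q\right) + n{\left(\sqrt{24 + x} \right)} = \left(-21137 + \frac{4220981}{1046427}\right) - \left(120 + \sqrt{24 - 90}\right) = - \frac{22114106518}{1046427} - \left(120 + \sqrt{-66}\right) = - \frac{22114106518}{1046427} - \left(120 + i \sqrt{66}\right) = - \frac{22239677758}{1046427} - i \sqrt{66}$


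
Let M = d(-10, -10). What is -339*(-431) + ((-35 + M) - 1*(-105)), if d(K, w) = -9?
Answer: 146170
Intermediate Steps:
M = -9
-339*(-431) + ((-35 + M) - 1*(-105)) = -339*(-431) + ((-35 - 9) - 1*(-105)) = 146109 + (-44 + 105) = 146109 + 61 = 146170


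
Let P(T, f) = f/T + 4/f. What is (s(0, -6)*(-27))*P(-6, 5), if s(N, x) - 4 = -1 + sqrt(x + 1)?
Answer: 27/10 + 9*I*sqrt(5)/10 ≈ 2.7 + 2.0125*I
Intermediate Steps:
P(T, f) = 4/f + f/T
s(N, x) = 3 + sqrt(1 + x) (s(N, x) = 4 + (-1 + sqrt(x + 1)) = 4 + (-1 + sqrt(1 + x)) = 3 + sqrt(1 + x))
(s(0, -6)*(-27))*P(-6, 5) = ((3 + sqrt(1 - 6))*(-27))*(4/5 + 5/(-6)) = ((3 + sqrt(-5))*(-27))*(4*(1/5) + 5*(-1/6)) = ((3 + I*sqrt(5))*(-27))*(4/5 - 5/6) = (-81 - 27*I*sqrt(5))*(-1/30) = 27/10 + 9*I*sqrt(5)/10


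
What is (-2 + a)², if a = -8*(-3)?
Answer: 484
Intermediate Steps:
a = 24
(-2 + a)² = (-2 + 24)² = 22² = 484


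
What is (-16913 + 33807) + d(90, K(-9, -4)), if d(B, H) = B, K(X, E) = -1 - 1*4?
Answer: 16984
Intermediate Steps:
K(X, E) = -5 (K(X, E) = -1 - 4 = -5)
(-16913 + 33807) + d(90, K(-9, -4)) = (-16913 + 33807) + 90 = 16894 + 90 = 16984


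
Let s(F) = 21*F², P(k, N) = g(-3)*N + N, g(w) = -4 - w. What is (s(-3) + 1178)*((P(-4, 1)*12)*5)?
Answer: 0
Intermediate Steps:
P(k, N) = 0 (P(k, N) = (-4 - 1*(-3))*N + N = (-4 + 3)*N + N = -N + N = 0)
(s(-3) + 1178)*((P(-4, 1)*12)*5) = (21*(-3)² + 1178)*((0*12)*5) = (21*9 + 1178)*(0*5) = (189 + 1178)*0 = 1367*0 = 0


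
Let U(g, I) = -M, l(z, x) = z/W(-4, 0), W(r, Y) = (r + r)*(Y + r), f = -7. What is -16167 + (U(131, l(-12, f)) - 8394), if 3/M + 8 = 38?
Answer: -245611/10 ≈ -24561.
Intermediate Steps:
M = 1/10 (M = 3/(-8 + 38) = 3/30 = 3*(1/30) = 1/10 ≈ 0.10000)
W(r, Y) = 2*r*(Y + r) (W(r, Y) = (2*r)*(Y + r) = 2*r*(Y + r))
l(z, x) = z/32 (l(z, x) = z/((2*(-4)*(0 - 4))) = z/((2*(-4)*(-4))) = z/32)
U(g, I) = -1/10 (U(g, I) = -1*1/10 = -1/10)
-16167 + (U(131, l(-12, f)) - 8394) = -16167 + (-1/10 - 8394) = -16167 - 83941/10 = -245611/10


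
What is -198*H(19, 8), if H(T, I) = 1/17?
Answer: -198/17 ≈ -11.647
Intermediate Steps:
H(T, I) = 1/17
-198*H(19, 8) = -198*1/17 = -198/17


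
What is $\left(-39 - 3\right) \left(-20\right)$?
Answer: $840$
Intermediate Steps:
$\left(-39 - 3\right) \left(-20\right) = \left(-42\right) \left(-20\right) = 840$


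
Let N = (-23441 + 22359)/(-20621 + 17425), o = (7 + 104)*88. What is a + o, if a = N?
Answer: 15609805/1598 ≈ 9768.3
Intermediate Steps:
o = 9768 (o = 111*88 = 9768)
N = 541/1598 (N = -1082/(-3196) = -1082*(-1/3196) = 541/1598 ≈ 0.33855)
a = 541/1598 ≈ 0.33855
a + o = 541/1598 + 9768 = 15609805/1598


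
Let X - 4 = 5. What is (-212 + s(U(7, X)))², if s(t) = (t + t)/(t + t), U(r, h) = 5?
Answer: 44521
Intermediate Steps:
X = 9 (X = 4 + 5 = 9)
s(t) = 1 (s(t) = (2*t)/((2*t)) = (2*t)*(1/(2*t)) = 1)
(-212 + s(U(7, X)))² = (-212 + 1)² = (-211)² = 44521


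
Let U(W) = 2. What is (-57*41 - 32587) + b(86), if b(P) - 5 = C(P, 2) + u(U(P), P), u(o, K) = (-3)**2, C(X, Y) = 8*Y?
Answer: -34894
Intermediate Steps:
u(o, K) = 9
b(P) = 30 (b(P) = 5 + (8*2 + 9) = 5 + (16 + 9) = 5 + 25 = 30)
(-57*41 - 32587) + b(86) = (-57*41 - 32587) + 30 = (-2337 - 32587) + 30 = -34924 + 30 = -34894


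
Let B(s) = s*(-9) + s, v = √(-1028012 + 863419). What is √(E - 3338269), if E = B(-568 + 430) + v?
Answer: √(-3337165 + I*√164593) ≈ 0.11 + 1826.8*I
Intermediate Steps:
v = I*√164593 (v = √(-164593) = I*√164593 ≈ 405.7*I)
B(s) = -8*s (B(s) = -9*s + s = -8*s)
E = 1104 + I*√164593 (E = -8*(-568 + 430) + I*√164593 = -8*(-138) + I*√164593 = 1104 + I*√164593 ≈ 1104.0 + 405.7*I)
√(E - 3338269) = √((1104 + I*√164593) - 3338269) = √(-3337165 + I*√164593)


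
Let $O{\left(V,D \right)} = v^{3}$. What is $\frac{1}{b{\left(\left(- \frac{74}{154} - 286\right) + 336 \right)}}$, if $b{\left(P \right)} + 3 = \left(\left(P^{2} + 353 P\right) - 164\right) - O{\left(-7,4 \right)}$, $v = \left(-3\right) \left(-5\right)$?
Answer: $\frac{5929}{97179604} \approx 6.1011 \cdot 10^{-5}$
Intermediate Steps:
$v = 15$
$O{\left(V,D \right)} = 3375$ ($O{\left(V,D \right)} = 15^{3} = 3375$)
$b{\left(P \right)} = -3542 + P^{2} + 353 P$ ($b{\left(P \right)} = -3 - \left(3539 - P^{2} - 353 P\right) = -3 + \left(-3539 + P^{2} + 353 P\right) = -3542 + P^{2} + 353 P$)
$\frac{1}{b{\left(\left(- \frac{74}{154} - 286\right) + 336 \right)}} = \frac{1}{-3542 + \left(\left(- \frac{74}{154} - 286\right) + 336\right)^{2} + 353 \left(\left(- \frac{74}{154} - 286\right) + 336\right)} = \frac{1}{-3542 + \left(\left(\left(-74\right) \frac{1}{154} - 286\right) + 336\right)^{2} + 353 \left(\left(\left(-74\right) \frac{1}{154} - 286\right) + 336\right)} = \frac{1}{-3542 + \left(\left(- \frac{37}{77} - 286\right) + 336\right)^{2} + 353 \left(\left(- \frac{37}{77} - 286\right) + 336\right)} = \frac{1}{-3542 + \left(- \frac{22059}{77} + 336\right)^{2} + 353 \left(- \frac{22059}{77} + 336\right)} = \frac{1}{-3542 + \left(\frac{3813}{77}\right)^{2} + 353 \cdot \frac{3813}{77}} = \frac{1}{-3542 + \frac{14538969}{5929} + \frac{1345989}{77}} = \frac{1}{\frac{97179604}{5929}} = \frac{5929}{97179604}$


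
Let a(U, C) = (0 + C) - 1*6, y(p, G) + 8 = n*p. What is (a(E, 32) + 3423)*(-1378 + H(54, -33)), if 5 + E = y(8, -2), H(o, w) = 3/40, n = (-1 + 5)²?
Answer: -190098533/40 ≈ -4.7525e+6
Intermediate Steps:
n = 16 (n = 4² = 16)
H(o, w) = 3/40 (H(o, w) = 3*(1/40) = 3/40)
y(p, G) = -8 + 16*p
E = 115 (E = -5 + (-8 + 16*8) = -5 + (-8 + 128) = -5 + 120 = 115)
a(U, C) = -6 + C (a(U, C) = C - 6 = -6 + C)
(a(E, 32) + 3423)*(-1378 + H(54, -33)) = ((-6 + 32) + 3423)*(-1378 + 3/40) = (26 + 3423)*(-55117/40) = 3449*(-55117/40) = -190098533/40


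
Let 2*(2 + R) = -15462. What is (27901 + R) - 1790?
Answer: 18378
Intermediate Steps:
R = -7733 (R = -2 + (½)*(-15462) = -2 - 7731 = -7733)
(27901 + R) - 1790 = (27901 - 7733) - 1790 = 20168 - 1790 = 18378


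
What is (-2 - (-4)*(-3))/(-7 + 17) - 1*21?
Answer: -112/5 ≈ -22.400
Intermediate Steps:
(-2 - (-4)*(-3))/(-7 + 17) - 1*21 = (-2 - 1*12)/10 - 21 = (-2 - 12)/10 - 21 = (⅒)*(-14) - 21 = -7/5 - 21 = -112/5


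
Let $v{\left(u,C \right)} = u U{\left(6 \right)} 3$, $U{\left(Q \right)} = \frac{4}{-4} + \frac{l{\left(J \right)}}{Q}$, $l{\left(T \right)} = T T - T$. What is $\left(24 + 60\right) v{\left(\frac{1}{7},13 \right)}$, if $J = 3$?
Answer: $0$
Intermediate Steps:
$l{\left(T \right)} = T^{2} - T$
$U{\left(Q \right)} = -1 + \frac{6}{Q}$ ($U{\left(Q \right)} = \frac{4}{-4} + \frac{3 \left(-1 + 3\right)}{Q} = 4 \left(- \frac{1}{4}\right) + \frac{3 \cdot 2}{Q} = -1 + \frac{6}{Q}$)
$v{\left(u,C \right)} = 0$ ($v{\left(u,C \right)} = u \frac{6 - 6}{6} \cdot 3 = u \frac{1}{6} \cdot 0 \cdot 3 = u 0 \cdot 3 = 0 \cdot 3 = 0$)
$\left(24 + 60\right) v{\left(\frac{1}{7},13 \right)} = \left(24 + 60\right) 0 = 84 \cdot 0 = 0$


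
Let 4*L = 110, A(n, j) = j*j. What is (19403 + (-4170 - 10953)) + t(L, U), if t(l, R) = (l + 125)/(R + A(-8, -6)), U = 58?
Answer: 804945/188 ≈ 4281.6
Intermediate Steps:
A(n, j) = j²
L = 55/2 (L = (¼)*110 = 55/2 ≈ 27.500)
t(l, R) = (125 + l)/(36 + R) (t(l, R) = (l + 125)/(R + (-6)²) = (125 + l)/(R + 36) = (125 + l)/(36 + R))
(19403 + (-4170 - 10953)) + t(L, U) = (19403 + (-4170 - 10953)) + (125 + 55/2)/(36 + 58) = (19403 - 15123) + (305/2)/94 = 4280 + (1/94)*(305/2) = 4280 + 305/188 = 804945/188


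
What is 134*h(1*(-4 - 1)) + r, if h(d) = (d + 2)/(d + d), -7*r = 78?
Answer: 1017/35 ≈ 29.057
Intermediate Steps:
r = -78/7 (r = -1/7*78 = -78/7 ≈ -11.143)
h(d) = (2 + d)/(2*d) (h(d) = (2 + d)/((2*d)) = (2 + d)*(1/(2*d)) = (2 + d)/(2*d))
134*h(1*(-4 - 1)) + r = 134*((2 + 1*(-4 - 1))/(2*((1*(-4 - 1))))) - 78/7 = 134*((2 + 1*(-5))/(2*((1*(-5))))) - 78/7 = 134*((1/2)*(2 - 5)/(-5)) - 78/7 = 134*((1/2)*(-1/5)*(-3)) - 78/7 = 134*(3/10) - 78/7 = 201/5 - 78/7 = 1017/35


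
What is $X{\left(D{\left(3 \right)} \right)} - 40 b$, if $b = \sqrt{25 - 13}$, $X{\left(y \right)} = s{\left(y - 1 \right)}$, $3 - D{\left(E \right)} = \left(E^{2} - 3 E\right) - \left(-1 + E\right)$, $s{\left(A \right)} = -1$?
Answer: $-1 - 80 \sqrt{3} \approx -139.56$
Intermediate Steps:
$D{\left(E \right)} = 2 - E^{2} + 4 E$ ($D{\left(E \right)} = 3 - \left(\left(E^{2} - 3 E\right) - \left(-1 + E\right)\right) = 3 - \left(1 + E^{2} - 4 E\right) = 2 - E^{2} + 4 E$)
$X{\left(y \right)} = -1$
$b = 2 \sqrt{3}$ ($b = \sqrt{12} = 2 \sqrt{3} \approx 3.4641$)
$X{\left(D{\left(3 \right)} \right)} - 40 b = -1 - 40 \cdot 2 \sqrt{3} = -1 - 80 \sqrt{3}$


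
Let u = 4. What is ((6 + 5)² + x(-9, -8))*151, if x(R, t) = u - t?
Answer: 20083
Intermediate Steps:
x(R, t) = 4 - t
((6 + 5)² + x(-9, -8))*151 = ((6 + 5)² + (4 - 1*(-8)))*151 = (11² + (4 + 8))*151 = (121 + 12)*151 = 133*151 = 20083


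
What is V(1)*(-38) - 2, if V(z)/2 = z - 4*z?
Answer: 226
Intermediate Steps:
V(z) = -6*z (V(z) = 2*(z - 4*z) = 2*(-3*z) = -6*z)
V(1)*(-38) - 2 = -6*1*(-38) - 2 = -6*(-38) - 2 = 228 - 2 = 226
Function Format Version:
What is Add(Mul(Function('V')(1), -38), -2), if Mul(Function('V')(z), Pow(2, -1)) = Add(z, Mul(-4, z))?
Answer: 226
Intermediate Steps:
Function('V')(z) = Mul(-6, z) (Function('V')(z) = Mul(2, Add(z, Mul(-4, z))) = Mul(2, Mul(-3, z)) = Mul(-6, z))
Add(Mul(Function('V')(1), -38), -2) = Add(Mul(Mul(-6, 1), -38), -2) = Add(Mul(-6, -38), -2) = Add(228, -2) = 226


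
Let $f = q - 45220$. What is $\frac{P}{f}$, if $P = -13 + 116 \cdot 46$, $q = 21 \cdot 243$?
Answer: $- \frac{5323}{40117} \approx -0.13269$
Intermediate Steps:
$q = 5103$
$P = 5323$ ($P = -13 + 5336 = 5323$)
$f = -40117$ ($f = 5103 - 45220 = -40117$)
$\frac{P}{f} = \frac{5323}{-40117} = 5323 \left(- \frac{1}{40117}\right) = - \frac{5323}{40117}$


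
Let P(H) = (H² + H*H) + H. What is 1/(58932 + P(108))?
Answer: 1/82368 ≈ 1.2141e-5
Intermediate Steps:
P(H) = H + 2*H² (P(H) = (H² + H²) + H = 2*H² + H = H + 2*H²)
1/(58932 + P(108)) = 1/(58932 + 108*(1 + 2*108)) = 1/(58932 + 108*(1 + 216)) = 1/(58932 + 108*217) = 1/(58932 + 23436) = 1/82368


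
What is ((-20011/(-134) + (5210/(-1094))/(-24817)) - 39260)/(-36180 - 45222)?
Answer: 71143724002201/148073206405332 ≈ 0.48046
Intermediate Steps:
((-20011/(-134) + (5210/(-1094))/(-24817)) - 39260)/(-36180 - 45222) = ((-20011*(-1/134) + (5210*(-1/1094))*(-1/24817)) - 39260)/(-81402) = ((20011/134 - 2605/547*(-1/24817)) - 39260)*(-1/81402) = ((20011/134 + 2605/13574899) - 39260)*(-1/81402) = (271647652959/1819036466 - 39260)*(-1/81402) = -71143724002201/1819036466*(-1/81402) = 71143724002201/148073206405332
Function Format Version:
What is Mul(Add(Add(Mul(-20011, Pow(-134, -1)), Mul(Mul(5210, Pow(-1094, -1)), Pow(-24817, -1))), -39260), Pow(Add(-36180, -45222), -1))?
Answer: Rational(71143724002201, 148073206405332) ≈ 0.48046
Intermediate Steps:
Mul(Add(Add(Mul(-20011, Pow(-134, -1)), Mul(Mul(5210, Pow(-1094, -1)), Pow(-24817, -1))), -39260), Pow(Add(-36180, -45222), -1)) = Mul(Add(Add(Mul(-20011, Rational(-1, 134)), Mul(Mul(5210, Rational(-1, 1094)), Rational(-1, 24817))), -39260), Pow(-81402, -1)) = Mul(Add(Add(Rational(20011, 134), Mul(Rational(-2605, 547), Rational(-1, 24817))), -39260), Rational(-1, 81402)) = Mul(Add(Add(Rational(20011, 134), Rational(2605, 13574899)), -39260), Rational(-1, 81402)) = Mul(Add(Rational(271647652959, 1819036466), -39260), Rational(-1, 81402)) = Mul(Rational(-71143724002201, 1819036466), Rational(-1, 81402)) = Rational(71143724002201, 148073206405332)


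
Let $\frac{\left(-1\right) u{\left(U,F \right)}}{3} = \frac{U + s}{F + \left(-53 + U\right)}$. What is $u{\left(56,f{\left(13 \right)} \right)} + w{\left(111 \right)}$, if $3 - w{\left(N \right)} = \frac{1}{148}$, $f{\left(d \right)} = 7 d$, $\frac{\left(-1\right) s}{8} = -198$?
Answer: $- \frac{343259}{6956} \approx -49.347$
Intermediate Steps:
$s = 1584$ ($s = \left(-8\right) \left(-198\right) = 1584$)
$w{\left(N \right)} = \frac{443}{148}$ ($w{\left(N \right)} = 3 - \frac{1}{148} = \frac{443}{148}$)
$u{\left(U,F \right)} = - \frac{3 \left(1584 + U\right)}{-53 + F + U}$ ($u{\left(U,F \right)} = - 3 \frac{U + 1584}{F + \left(-53 + U\right)} = - 3 \frac{1584 + U}{-53 + F + U} = - \frac{3 \left(1584 + U\right)}{-53 + F + U}$)
$u{\left(56,f{\left(13 \right)} \right)} + w{\left(111 \right)} = \frac{3 \left(-1584 - 56\right)}{-53 + 7 \cdot 13 + 56} + \frac{443}{148} = \frac{3 \left(-1584 - 56\right)}{-53 + 91 + 56} + \frac{443}{148} = 3 \cdot \frac{1}{94} \left(-1640\right) + \frac{443}{148} = - \frac{2460}{47} + \frac{443}{148} = - \frac{343259}{6956}$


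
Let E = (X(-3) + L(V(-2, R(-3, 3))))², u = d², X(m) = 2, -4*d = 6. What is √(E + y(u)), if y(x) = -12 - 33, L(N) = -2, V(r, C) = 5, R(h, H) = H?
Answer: 3*I*√5 ≈ 6.7082*I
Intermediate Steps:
d = -3/2 (d = -¼*6 = -3/2 ≈ -1.5000)
u = 9/4 (u = (-3/2)² = 9/4 ≈ 2.2500)
E = 0 (E = (2 - 2)² = 0² = 0)
y(x) = -45
√(E + y(u)) = √(0 - 45) = √(-45) = 3*I*√5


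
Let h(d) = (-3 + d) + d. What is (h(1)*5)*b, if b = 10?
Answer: -50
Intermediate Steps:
h(d) = -3 + 2*d
(h(1)*5)*b = ((-3 + 2*1)*5)*10 = ((-3 + 2)*5)*10 = -1*5*10 = -5*10 = -50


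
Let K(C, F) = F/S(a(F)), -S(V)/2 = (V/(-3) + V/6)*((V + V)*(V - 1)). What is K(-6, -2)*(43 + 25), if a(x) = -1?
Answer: 102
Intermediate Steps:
S(V) = 2*V**2*(-1 + V)/3 (S(V) = -2*(V/(-3) + V/6)*(V + V)*(V - 1) = -2*(V*(-1/3) + V*(1/6))*(2*V)*(-1 + V) = -2*(-V/3 + V/6)*2*V*(-1 + V) = -2*(-V/6)*2*V*(-1 + V) = -(-2)*V**2*(-1 + V)/3 = 2*V**2*(-1 + V)/3)
K(C, F) = -3*F/4 (K(C, F) = F/(((2/3)*(-1)**2*(-1 - 1))) = F/(((2/3)*1*(-2))) = F/(-4/3) = F*(-3/4) = -3*F/4)
K(-6, -2)*(43 + 25) = (-3/4*(-2))*(43 + 25) = (3/2)*68 = 102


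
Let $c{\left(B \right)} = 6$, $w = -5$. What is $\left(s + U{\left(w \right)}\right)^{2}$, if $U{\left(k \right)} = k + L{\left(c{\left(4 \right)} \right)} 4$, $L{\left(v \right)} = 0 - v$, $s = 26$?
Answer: $9$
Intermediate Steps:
$L{\left(v \right)} = - v$
$U{\left(k \right)} = -24 + k$ ($U{\left(k \right)} = k + \left(-1\right) 6 \cdot 4 = k - 24 = -24 + k$)
$\left(s + U{\left(w \right)}\right)^{2} = \left(26 - 29\right)^{2} = \left(-3\right)^{2} = 9$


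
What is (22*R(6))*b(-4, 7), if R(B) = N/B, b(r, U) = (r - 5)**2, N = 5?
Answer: 1485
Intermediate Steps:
b(r, U) = (-5 + r)**2
R(B) = 5/B
(22*R(6))*b(-4, 7) = (22*(5/6))*(-5 - 4)**2 = (22*(5*(1/6)))*(-9)**2 = (22*(5/6))*81 = (55/3)*81 = 1485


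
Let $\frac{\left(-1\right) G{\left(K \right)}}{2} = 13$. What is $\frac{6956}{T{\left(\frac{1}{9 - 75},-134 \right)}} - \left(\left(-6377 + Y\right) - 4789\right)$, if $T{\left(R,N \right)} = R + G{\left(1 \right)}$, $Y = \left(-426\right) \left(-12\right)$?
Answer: $\frac{9935622}{1717} \approx 5786.6$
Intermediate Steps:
$G{\left(K \right)} = -26$ ($G{\left(K \right)} = \left(-2\right) 13 = -26$)
$Y = 5112$
$T{\left(R,N \right)} = -26 + R$ ($T{\left(R,N \right)} = R - 26 = -26 + R$)
$\frac{6956}{T{\left(\frac{1}{9 - 75},-134 \right)}} - \left(\left(-6377 + Y\right) - 4789\right) = \frac{6956}{-26 + \frac{1}{9 - 75}} - \left(\left(-6377 + 5112\right) - 4789\right) = \frac{6956}{-26 + \frac{1}{-66}} - \left(-1265 - 4789\right) = \frac{6956}{-26 - \frac{1}{66}} - -6054 = \frac{6956}{- \frac{1717}{66}} + 6054 = 6956 \left(- \frac{66}{1717}\right) + 6054 = - \frac{459096}{1717} + 6054 = \frac{9935622}{1717}$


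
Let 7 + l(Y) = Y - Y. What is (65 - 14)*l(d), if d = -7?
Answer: -357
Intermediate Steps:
l(Y) = -7 (l(Y) = -7 + (Y - Y) = -7 + 0 = -7)
(65 - 14)*l(d) = (65 - 14)*(-7) = 51*(-7) = -357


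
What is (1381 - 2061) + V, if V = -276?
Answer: -956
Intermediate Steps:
(1381 - 2061) + V = (1381 - 2061) - 276 = -680 - 276 = -956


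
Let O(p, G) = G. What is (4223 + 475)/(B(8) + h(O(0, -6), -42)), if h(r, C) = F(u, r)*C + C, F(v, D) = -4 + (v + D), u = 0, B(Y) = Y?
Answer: 2349/193 ≈ 12.171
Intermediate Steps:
F(v, D) = -4 + D + v (F(v, D) = -4 + (D + v) = -4 + D + v)
h(r, C) = C + C*(-4 + r) (h(r, C) = (-4 + r + 0)*C + C = (-4 + r)*C + C = C*(-4 + r) + C = C + C*(-4 + r))
(4223 + 475)/(B(8) + h(O(0, -6), -42)) = (4223 + 475)/(8 - 42*(-3 - 6)) = 4698/(8 - 42*(-9)) = 4698/(8 + 378) = 4698/386 = 4698*(1/386) = 2349/193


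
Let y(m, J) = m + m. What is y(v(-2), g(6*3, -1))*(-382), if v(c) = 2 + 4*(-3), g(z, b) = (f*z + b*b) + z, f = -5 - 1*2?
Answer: 7640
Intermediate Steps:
f = -7 (f = -5 - 2 = -7)
g(z, b) = b**2 - 6*z (g(z, b) = (-7*z + b*b) + z = (-7*z + b**2) + z = (b**2 - 7*z) + z = b**2 - 6*z)
v(c) = -10 (v(c) = 2 - 12 = -10)
y(m, J) = 2*m
y(v(-2), g(6*3, -1))*(-382) = (2*(-10))*(-382) = -20*(-382) = 7640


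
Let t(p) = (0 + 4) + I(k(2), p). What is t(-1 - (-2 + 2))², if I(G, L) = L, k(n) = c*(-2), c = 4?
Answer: 9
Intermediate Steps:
k(n) = -8 (k(n) = 4*(-2) = -8)
t(p) = 4 + p (t(p) = (0 + 4) + p = 4 + p)
t(-1 - (-2 + 2))² = (4 + (-1 - (-2 + 2)))² = (4 + (-1 - 1*0))² = (4 + (-1 + 0))² = (4 - 1)² = 3² = 9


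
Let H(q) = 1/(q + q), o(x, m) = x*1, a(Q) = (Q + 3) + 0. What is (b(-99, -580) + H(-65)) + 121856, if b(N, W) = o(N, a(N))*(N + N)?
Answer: 18389539/130 ≈ 1.4146e+5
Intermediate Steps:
a(Q) = 3 + Q (a(Q) = (3 + Q) + 0 = 3 + Q)
o(x, m) = x
b(N, W) = 2*N**2 (b(N, W) = N*(N + N) = N*(2*N) = 2*N**2)
H(q) = 1/(2*q)
(b(-99, -580) + H(-65)) + 121856 = (2*(-99)**2 + (1/2)/(-65)) + 121856 = (2*9801 + (1/2)*(-1/65)) + 121856 = (19602 - 1/130) + 121856 = 2548259/130 + 121856 = 18389539/130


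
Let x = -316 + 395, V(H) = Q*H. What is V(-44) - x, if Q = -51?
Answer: 2165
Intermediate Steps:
V(H) = -51*H
x = 79
V(-44) - x = -51*(-44) - 1*79 = 2244 - 79 = 2165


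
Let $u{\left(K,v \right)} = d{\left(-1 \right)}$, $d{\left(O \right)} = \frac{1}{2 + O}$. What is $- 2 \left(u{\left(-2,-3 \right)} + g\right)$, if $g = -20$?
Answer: $38$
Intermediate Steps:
$u{\left(K,v \right)} = 1$ ($u{\left(K,v \right)} = \frac{1}{2 - 1} = 1^{-1} = 1$)
$- 2 \left(u{\left(-2,-3 \right)} + g\right) = - 2 \left(1 - 20\right) = \left(-2\right) \left(-19\right) = 38$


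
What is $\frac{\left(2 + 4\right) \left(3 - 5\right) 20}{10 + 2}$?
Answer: $-20$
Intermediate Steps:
$\frac{\left(2 + 4\right) \left(3 - 5\right) 20}{10 + 2} = \frac{6 \left(-2\right) 20}{12} = \left(-12\right) 20 \cdot \frac{1}{12} = \left(-240\right) \frac{1}{12} = -20$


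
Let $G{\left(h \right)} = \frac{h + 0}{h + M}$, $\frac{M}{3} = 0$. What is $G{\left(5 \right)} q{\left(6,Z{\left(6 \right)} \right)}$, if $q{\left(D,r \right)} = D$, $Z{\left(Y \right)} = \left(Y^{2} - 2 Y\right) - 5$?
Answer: $6$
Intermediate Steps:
$M = 0$ ($M = 3 \cdot 0 = 0$)
$Z{\left(Y \right)} = -5 + Y^{2} - 2 Y$
$G{\left(h \right)} = 1$ ($G{\left(h \right)} = \frac{h + 0}{h + 0} = \frac{h}{h} = 1$)
$G{\left(5 \right)} q{\left(6,Z{\left(6 \right)} \right)} = 1 \cdot 6 = 6$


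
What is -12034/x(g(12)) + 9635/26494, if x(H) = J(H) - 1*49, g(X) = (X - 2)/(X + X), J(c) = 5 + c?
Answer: 3830984657/13856362 ≈ 276.48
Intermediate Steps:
g(X) = (-2 + X)/(2*X) (g(X) = (-2 + X)/((2*X)) = (-2 + X)*(1/(2*X)) = (-2 + X)/(2*X))
x(H) = -44 + H (x(H) = (5 + H) - 1*49 = (5 + H) - 49 = -44 + H)
-12034/x(g(12)) + 9635/26494 = -12034/(-44 + (½)*(-2 + 12)/12) + 9635/26494 = -12034/(-44 + (½)*(1/12)*10) + 9635*(1/26494) = -12034/(-44 + 5/12) + 9635/26494 = -12034/(-523/12) + 9635/26494 = -12034*(-12/523) + 9635/26494 = 144408/523 + 9635/26494 = 3830984657/13856362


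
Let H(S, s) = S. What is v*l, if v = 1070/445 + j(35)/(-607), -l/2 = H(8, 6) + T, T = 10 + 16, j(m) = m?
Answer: -8621244/54023 ≈ -159.58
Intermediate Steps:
T = 26
l = -68 (l = -2*(8 + 26) = -2*34 = -68)
v = 126783/54023 (v = 1070/445 + 35/(-607) = 1070*(1/445) + 35*(-1/607) = 214/89 - 35/607 = 126783/54023 ≈ 2.3468)
v*l = (126783/54023)*(-68) = -8621244/54023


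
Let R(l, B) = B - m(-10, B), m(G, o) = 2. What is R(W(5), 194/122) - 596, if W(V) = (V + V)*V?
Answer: -36381/61 ≈ -596.41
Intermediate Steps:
W(V) = 2*V² (W(V) = (2*V)*V = 2*V²)
R(l, B) = -2 + B (R(l, B) = B - 1*2 = B - 2 = -2 + B)
R(W(5), 194/122) - 596 = (-2 + 194/122) - 596 = (-2 + 194*(1/122)) - 596 = (-2 + 97/61) - 596 = -25/61 - 596 = -36381/61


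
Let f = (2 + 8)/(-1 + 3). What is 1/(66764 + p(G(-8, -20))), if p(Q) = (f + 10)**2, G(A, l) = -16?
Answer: 1/66989 ≈ 1.4928e-5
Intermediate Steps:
f = 5 (f = 10/2 = 10*(1/2) = 5)
p(Q) = 225 (p(Q) = (5 + 10)**2 = 15**2 = 225)
1/(66764 + p(G(-8, -20))) = 1/(66764 + 225) = 1/66989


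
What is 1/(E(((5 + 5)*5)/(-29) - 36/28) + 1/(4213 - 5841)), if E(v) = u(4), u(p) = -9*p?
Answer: -1628/58609 ≈ -0.027777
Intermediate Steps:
E(v) = -36 (E(v) = -9*4 = -36)
1/(E(((5 + 5)*5)/(-29) - 36/28) + 1/(4213 - 5841)) = 1/(-36 + 1/(4213 - 5841)) = 1/(-36 + 1/(-1628)) = 1/(-36 - 1/1628) = 1/(-58609/1628) = -1628/58609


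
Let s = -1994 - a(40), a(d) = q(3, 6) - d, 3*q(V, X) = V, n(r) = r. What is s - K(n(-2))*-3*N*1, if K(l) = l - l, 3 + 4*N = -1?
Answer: -1955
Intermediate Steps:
N = -1 (N = -¾ + (¼)*(-1) = -¾ - ¼ = -1)
q(V, X) = V/3
K(l) = 0
a(d) = 1 - d (a(d) = (⅓)*3 - d = 1 - d)
s = -1955 (s = -1994 - (1 - 1*40) = -1994 - (1 - 40) = -1994 - 1*(-39) = -1994 + 39 = -1955)
s - K(n(-2))*-3*N*1 = -1955 - 0*-3*(-1)*1 = -1955 - 0*3*1 = -1955 - 0*3 = -1955 - 1*0 = -1955 + 0 = -1955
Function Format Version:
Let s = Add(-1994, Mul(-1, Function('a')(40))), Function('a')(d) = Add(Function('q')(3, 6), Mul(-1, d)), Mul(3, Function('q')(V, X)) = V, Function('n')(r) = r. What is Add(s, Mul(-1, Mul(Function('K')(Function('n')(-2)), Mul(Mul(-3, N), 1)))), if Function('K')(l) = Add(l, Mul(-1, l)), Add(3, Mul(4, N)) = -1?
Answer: -1955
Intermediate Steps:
N = -1 (N = Add(Rational(-3, 4), Mul(Rational(1, 4), -1)) = Add(Rational(-3, 4), Rational(-1, 4)) = -1)
Function('q')(V, X) = Mul(Rational(1, 3), V)
Function('K')(l) = 0
Function('a')(d) = Add(1, Mul(-1, d)) (Function('a')(d) = Add(Mul(Rational(1, 3), 3), Mul(-1, d)) = Add(1, Mul(-1, d)))
s = -1955 (s = Add(-1994, Mul(-1, Add(1, Mul(-1, 40)))) = Add(-1994, Mul(-1, Add(1, -40))) = Add(-1994, Mul(-1, -39)) = Add(-1994, 39) = -1955)
Add(s, Mul(-1, Mul(Function('K')(Function('n')(-2)), Mul(Mul(-3, N), 1)))) = Add(-1955, Mul(-1, Mul(0, Mul(Mul(-3, -1), 1)))) = Add(-1955, Mul(-1, Mul(0, Mul(3, 1)))) = Add(-1955, Mul(-1, Mul(0, 3))) = Add(-1955, Mul(-1, 0)) = Add(-1955, 0) = -1955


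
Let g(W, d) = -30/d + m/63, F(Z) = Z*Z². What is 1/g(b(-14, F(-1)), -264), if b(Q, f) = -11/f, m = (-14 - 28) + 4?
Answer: -2772/1357 ≈ -2.0427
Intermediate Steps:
m = -38 (m = -42 + 4 = -38)
F(Z) = Z³
g(W, d) = -38/63 - 30/d (g(W, d) = -30/d - 38/63 = -38/63 - 30/d)
1/g(b(-14, F(-1)), -264) = 1/(-38/63 - 30/(-264)) = 1/(-38/63 - 30*(-1/264)) = 1/(-38/63 + 5/44) = 1/(-1357/2772) = -2772/1357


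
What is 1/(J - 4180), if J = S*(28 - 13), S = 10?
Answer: -1/4030 ≈ -0.00024814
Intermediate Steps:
J = 150 (J = 10*(28 - 13) = 10*15 = 150)
1/(J - 4180) = 1/(150 - 4180) = 1/(-4030) = -1/4030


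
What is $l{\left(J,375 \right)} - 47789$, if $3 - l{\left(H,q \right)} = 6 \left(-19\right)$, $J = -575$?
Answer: $-47672$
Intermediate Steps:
$l{\left(H,q \right)} = 117$ ($l{\left(H,q \right)} = 3 - 6 \left(-19\right) = 3 - -114 = 3 + 114 = 117$)
$l{\left(J,375 \right)} - 47789 = 117 - 47789 = -47672$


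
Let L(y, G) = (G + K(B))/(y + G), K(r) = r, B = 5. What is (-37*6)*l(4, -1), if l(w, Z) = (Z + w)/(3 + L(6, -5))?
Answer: -222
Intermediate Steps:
L(y, G) = (5 + G)/(G + y) (L(y, G) = (G + 5)/(y + G) = (5 + G)/(G + y))
l(w, Z) = Z/3 + w/3 (l(w, Z) = (Z + w)/(3 + (5 - 5)/(-5 + 6)) = (Z + w)/(3 + 0/1) = (Z + w)/(3 + 1*0) = (Z + w)/(3 + 0) = (Z + w)/3 = (Z + w)*(⅓) = Z/3 + w/3)
(-37*6)*l(4, -1) = (-37*6)*((⅓)*(-1) + (⅓)*4) = -222*(-⅓ + 4/3) = -222*1 = -222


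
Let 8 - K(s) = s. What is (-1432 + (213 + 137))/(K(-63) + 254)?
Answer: -1082/325 ≈ -3.3292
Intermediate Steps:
K(s) = 8 - s
(-1432 + (213 + 137))/(K(-63) + 254) = (-1432 + (213 + 137))/((8 - 1*(-63)) + 254) = (-1432 + 350)/((8 + 63) + 254) = -1082/(71 + 254) = -1082/325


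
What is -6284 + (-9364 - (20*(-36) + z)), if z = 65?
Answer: -14993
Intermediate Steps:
-6284 + (-9364 - (20*(-36) + z)) = -6284 + (-9364 - (20*(-36) + 65)) = -6284 + (-9364 - (-720 + 65)) = -6284 + (-9364 - 1*(-655)) = -6284 + (-9364 + 655) = -6284 - 8709 = -14993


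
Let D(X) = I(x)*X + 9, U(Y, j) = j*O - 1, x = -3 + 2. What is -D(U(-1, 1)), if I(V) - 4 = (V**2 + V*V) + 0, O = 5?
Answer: -33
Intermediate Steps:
x = -1
U(Y, j) = -1 + 5*j (U(Y, j) = j*5 - 1 = 5*j - 1 = -1 + 5*j)
I(V) = 4 + 2*V**2 (I(V) = 4 + ((V**2 + V*V) + 0) = 4 + ((V**2 + V**2) + 0) = 4 + (2*V**2 + 0) = 4 + 2*V**2)
D(X) = 9 + 6*X (D(X) = (4 + 2*(-1)**2)*X + 9 = (4 + 2*1)*X + 9 = (4 + 2)*X + 9 = 6*X + 9 = 9 + 6*X)
-D(U(-1, 1)) = -(9 + 6*(-1 + 5*1)) = -(9 + 6*(-1 + 5)) = -(9 + 6*4) = -(9 + 24) = -1*33 = -33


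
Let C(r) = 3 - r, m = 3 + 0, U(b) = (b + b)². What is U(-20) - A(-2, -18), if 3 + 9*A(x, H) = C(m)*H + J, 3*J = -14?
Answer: 43223/27 ≈ 1600.9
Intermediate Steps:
J = -14/3 (J = (⅓)*(-14) = -14/3 ≈ -4.6667)
U(b) = 4*b² (U(b) = (2*b)² = 4*b²)
m = 3
A(x, H) = -23/27 (A(x, H) = -⅓ + ((3 - 1*3)*H - 14/3)/9 = -⅓ + ((3 - 3)*H - 14/3)/9 = -⅓ + (0*H - 14/3)/9 = -⅓ + (0 - 14/3)/9 = -⅓ + (⅑)*(-14/3) = -⅓ - 14/27 = -23/27)
U(-20) - A(-2, -18) = 4*(-20)² - 1*(-23/27) = 4*400 + 23/27 = 1600 + 23/27 = 43223/27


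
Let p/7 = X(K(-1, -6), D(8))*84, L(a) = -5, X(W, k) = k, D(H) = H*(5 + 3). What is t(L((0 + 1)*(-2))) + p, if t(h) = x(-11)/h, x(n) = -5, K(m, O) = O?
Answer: 37633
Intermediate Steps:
D(H) = 8*H (D(H) = H*8 = 8*H)
t(h) = -5/h
p = 37632 (p = 7*((8*8)*84) = 7*(64*84) = 7*5376 = 37632)
t(L((0 + 1)*(-2))) + p = -5/(-5) + 37632 = -5*(-1/5) + 37632 = 1 + 37632 = 37633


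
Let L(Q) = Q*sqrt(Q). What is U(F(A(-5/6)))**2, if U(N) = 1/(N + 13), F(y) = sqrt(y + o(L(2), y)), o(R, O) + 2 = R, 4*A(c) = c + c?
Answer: 36/(78 + sqrt(3)*sqrt(-29 + 24*sqrt(2)))**2 ≈ 0.0053736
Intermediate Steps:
A(c) = c/2 (A(c) = (c + c)/4 = (2*c)/4 = c/2)
L(Q) = Q**(3/2)
o(R, O) = -2 + R
F(y) = sqrt(-2 + y + 2*sqrt(2)) (F(y) = sqrt(y + (-2 + 2**(3/2))) = sqrt(y + (-2 + 2*sqrt(2))) = sqrt(-2 + y + 2*sqrt(2)))
U(N) = 1/(13 + N)
U(F(A(-5/6)))**2 = (1/(13 + sqrt(-2 + (-5/6)/2 + 2*sqrt(2))))**2 = (1/(13 + sqrt(-2 + (-5*1/6)/2 + 2*sqrt(2))))**2 = (1/(13 + sqrt(-2 + (1/2)*(-5/6) + 2*sqrt(2))))**2 = (1/(13 + sqrt(-2 - 5/12 + 2*sqrt(2))))**2 = (1/(13 + sqrt(-29/12 + 2*sqrt(2))))**2 = (13 + sqrt(-29/12 + 2*sqrt(2)))**(-2)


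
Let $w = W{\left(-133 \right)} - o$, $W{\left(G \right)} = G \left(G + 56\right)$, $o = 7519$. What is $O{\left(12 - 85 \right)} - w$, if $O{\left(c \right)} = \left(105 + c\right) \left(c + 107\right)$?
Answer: $-1634$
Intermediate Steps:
$W{\left(G \right)} = G \left(56 + G\right)$
$O{\left(c \right)} = \left(105 + c\right) \left(107 + c\right)$
$w = 2722$ ($w = - 133 \left(56 - 133\right) - 7519 = \left(-133\right) \left(-77\right) - 7519 = 10241 - 7519 = 2722$)
$O{\left(12 - 85 \right)} - w = \left(11235 + \left(12 - 85\right)^{2} + 212 \left(12 - 85\right)\right) - 2722 = \left(11235 + \left(-73\right)^{2} + 212 \left(-73\right)\right) - 2722 = \left(11235 + 5329 - 15476\right) - 2722 = 1088 - 2722 = -1634$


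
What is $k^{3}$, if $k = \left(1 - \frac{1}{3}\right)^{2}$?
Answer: $\frac{64}{729} \approx 0.087791$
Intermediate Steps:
$k = \frac{4}{9}$ ($k = \left(1 - \frac{1}{3}\right)^{2} = \left(\frac{2}{3}\right)^{2} = \frac{4}{9} \approx 0.44444$)
$k^{3} = \left(\frac{4}{9}\right)^{3} = \frac{64}{729}$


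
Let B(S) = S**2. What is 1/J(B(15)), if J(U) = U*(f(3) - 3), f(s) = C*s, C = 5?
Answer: 1/2700 ≈ 0.00037037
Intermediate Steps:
f(s) = 5*s
J(U) = 12*U (J(U) = U*(5*3 - 3) = U*(15 - 3) = U*12 = 12*U)
1/J(B(15)) = 1/(12*15**2) = 1/(12*225) = 1/2700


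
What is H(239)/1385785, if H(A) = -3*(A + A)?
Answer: -1434/1385785 ≈ -0.0010348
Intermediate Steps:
H(A) = -6*A
H(239)/1385785 = -6*239/1385785 = -1434*1/1385785 = -1434/1385785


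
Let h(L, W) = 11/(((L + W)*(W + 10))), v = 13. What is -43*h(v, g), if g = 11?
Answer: -473/504 ≈ -0.93849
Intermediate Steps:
h(L, W) = 11/((10 + W)*(L + W)) (h(L, W) = 11/(((L + W)*(10 + W))) = 11/(((10 + W)*(L + W))) = 11*(1/((10 + W)*(L + W))) = 11/((10 + W)*(L + W)))
-43*h(v, g) = -473/(11**2 + 10*13 + 10*11 + 13*11) = -473/(121 + 130 + 110 + 143) = -473/504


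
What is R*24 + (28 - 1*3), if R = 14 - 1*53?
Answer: -911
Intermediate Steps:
R = -39 (R = 14 - 53 = -39)
R*24 + (28 - 1*3) = -39*24 + (28 - 1*3) = -936 + (28 - 3) = -936 + 25 = -911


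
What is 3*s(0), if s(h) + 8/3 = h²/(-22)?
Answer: -8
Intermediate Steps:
s(h) = -8/3 - h²/22 (s(h) = -8/3 + h²/(-22) = -8/3 + h²*(-1/22) = -8/3 - h²/22)
3*s(0) = 3*(-8/3 - 1/22*0²) = 3*(-8/3 - 1/22*0) = 3*(-8/3 + 0) = 3*(-8/3) = -8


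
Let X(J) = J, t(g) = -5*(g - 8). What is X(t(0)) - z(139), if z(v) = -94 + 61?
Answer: 73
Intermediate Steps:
t(g) = 40 - 5*g (t(g) = -5*(-8 + g) = 40 - 5*g)
z(v) = -33
X(t(0)) - z(139) = (40 - 5*0) - 1*(-33) = (40 + 0) + 33 = 40 + 33 = 73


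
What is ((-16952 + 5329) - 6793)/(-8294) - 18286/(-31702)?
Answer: 16715639/5975827 ≈ 2.7972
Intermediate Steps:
((-16952 + 5329) - 6793)/(-8294) - 18286/(-31702) = (-11623 - 6793)*(-1/8294) - 18286*(-1/31702) = -18416*(-1/8294) + 9143/15851 = 9208/4147 + 9143/15851 = 16715639/5975827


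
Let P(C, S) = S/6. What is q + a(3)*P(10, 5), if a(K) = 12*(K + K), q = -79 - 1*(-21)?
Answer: 2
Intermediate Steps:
q = -58 (q = -79 + 21 = -58)
P(C, S) = S/6 (P(C, S) = S*(⅙) = S/6)
a(K) = 24*K (a(K) = 12*(2*K) = 24*K)
q + a(3)*P(10, 5) = -58 + (24*3)*((⅙)*5) = -58 + 72*(⅚) = -58 + 60 = 2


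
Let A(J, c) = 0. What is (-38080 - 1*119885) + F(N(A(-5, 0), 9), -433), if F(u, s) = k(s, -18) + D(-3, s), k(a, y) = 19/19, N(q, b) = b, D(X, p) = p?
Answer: -158397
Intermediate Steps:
k(a, y) = 1 (k(a, y) = 19*(1/19) = 1)
F(u, s) = 1 + s
(-38080 - 1*119885) + F(N(A(-5, 0), 9), -433) = (-38080 - 1*119885) + (1 - 433) = (-38080 - 119885) - 432 = -157965 - 432 = -158397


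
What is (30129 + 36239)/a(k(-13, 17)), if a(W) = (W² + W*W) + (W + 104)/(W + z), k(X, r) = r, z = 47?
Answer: 4247552/37113 ≈ 114.45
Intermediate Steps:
a(W) = 2*W² + (104 + W)/(47 + W) (a(W) = (W² + W*W) + (W + 104)/(W + 47) = (W² + W²) + (104 + W)/(47 + W) = 2*W² + (104 + W)/(47 + W))
(30129 + 36239)/a(k(-13, 17)) = (30129 + 36239)/(((104 + 17 + 2*17³ + 94*17²)/(47 + 17))) = 66368/(((104 + 17 + 2*4913 + 94*289)/64)) = 66368/(((104 + 17 + 9826 + 27166)/64)) = 66368/(((1/64)*37113)) = 66368/(37113/64) = 66368*(64/37113) = 4247552/37113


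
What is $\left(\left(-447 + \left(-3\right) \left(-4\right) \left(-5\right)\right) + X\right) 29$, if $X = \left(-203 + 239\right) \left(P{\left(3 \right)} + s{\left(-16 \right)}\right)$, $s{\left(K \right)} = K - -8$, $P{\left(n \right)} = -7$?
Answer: $-30363$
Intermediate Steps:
$s{\left(K \right)} = 8 + K$ ($s{\left(K \right)} = K + 8 = 8 + K$)
$X = -540$ ($X = \left(-203 + 239\right) \left(-7 + \left(8 - 16\right)\right) = 36 \left(-7 - 8\right) = 36 \left(-15\right) = -540$)
$\left(\left(-447 + \left(-3\right) \left(-4\right) \left(-5\right)\right) + X\right) 29 = \left(\left(-447 + \left(-3\right) \left(-4\right) \left(-5\right)\right) - 540\right) 29 = \left(\left(-447 + 12 \left(-5\right)\right) - 540\right) 29 = \left(\left(-447 - 60\right) - 540\right) 29 = \left(-507 - 540\right) 29 = \left(-1047\right) 29 = -30363$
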